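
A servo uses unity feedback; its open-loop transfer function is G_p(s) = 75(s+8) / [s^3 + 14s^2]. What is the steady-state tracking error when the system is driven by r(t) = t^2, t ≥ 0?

The denominator has no term below 14s^2 — 2 poles at s=0, type 2.
K_a = lim_{s→0} s^2·G_p(s) = 75·8 / 14 = 300/7.
r(t) = t^2 gives R(s) = 2/s^3.
e_ss = 2/K_a = 2/(300/7) = 7/150.

7/150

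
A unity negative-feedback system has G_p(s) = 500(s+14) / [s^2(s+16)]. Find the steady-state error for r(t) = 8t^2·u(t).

32/875

Two free integrators in G_p(s): this is a type 2 system.
K_a = lim_{s→0} s^2·G_p(s) = 500·14 / (16) = 437.5.
r(t) = 8t^2 gives R(s) = 16/s^3.
e_ss = 16/K_a = 16/437.5 = 32/875.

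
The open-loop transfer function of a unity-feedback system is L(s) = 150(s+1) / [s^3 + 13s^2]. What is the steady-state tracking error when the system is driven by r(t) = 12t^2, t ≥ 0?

2.08

Lowest-order denominator term is 13s^2, so the open loop has 2 poles at the origin → type 2 system.
K_a = lim_{s→0} s^2·L(s) = 150·1 / 13 = 150/13.
r(t) = 12t^2 gives R(s) = 24/s^3.
e_ss = 24/K_a = 24/(150/13) = 2.08.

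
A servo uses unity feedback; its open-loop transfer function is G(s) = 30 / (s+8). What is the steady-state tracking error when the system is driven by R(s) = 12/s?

The open loop has no poles at the origin → type 0 system.
K_p = lim_{s→0} G(s) = 30 / (8) = 3.75.
e_ss = 12/(1 + K_p) = 12/4.75 = 48/19.

48/19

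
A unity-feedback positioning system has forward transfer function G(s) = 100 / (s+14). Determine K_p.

50/7

The open loop has no poles at the origin → type 0 system.
K_p = lim_{s→0} G(s) = 100 / (14) = 50/7.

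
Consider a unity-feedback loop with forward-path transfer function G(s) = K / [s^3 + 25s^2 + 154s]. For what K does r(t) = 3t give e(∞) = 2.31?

200

Lowest-order denominator term is 154s, so the open loop has 1 pole at the origin → type 1 system.
K_v = lim_{s→0} s·G(s) = K / 154 = (1/154)·K.
e_ss = 3/K_v = 2.31 ⇒ K_v = 100/77 ⇒ K = (100/77)/(1/154) = 200.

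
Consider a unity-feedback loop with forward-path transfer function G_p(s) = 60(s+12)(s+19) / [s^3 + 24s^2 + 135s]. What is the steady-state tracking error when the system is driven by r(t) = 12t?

Lowest-order denominator term is 135s, so the open loop has 1 pole at the origin → type 1 system.
K_v = lim_{s→0} s·G_p(s) = 60·12·19 / 135 = 304/3.
e_ss = 12/K_v = 12/(304/3) = 9/76.

9/76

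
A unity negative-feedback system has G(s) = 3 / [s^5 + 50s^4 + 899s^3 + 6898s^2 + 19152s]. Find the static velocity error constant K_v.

The denominator has no term below 19152s — 1 pole at s=0, type 1.
K_v = lim_{s→0} s·G(s) = 3 / 19152 = 1/6384.

1/6384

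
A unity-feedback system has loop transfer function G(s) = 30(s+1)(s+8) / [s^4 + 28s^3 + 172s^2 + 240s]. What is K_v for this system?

1

Lowest-order denominator term is 240s, so the open loop has 1 pole at the origin → type 1 system.
K_v = lim_{s→0} s·G(s) = 30·1·8 / 240 = 1.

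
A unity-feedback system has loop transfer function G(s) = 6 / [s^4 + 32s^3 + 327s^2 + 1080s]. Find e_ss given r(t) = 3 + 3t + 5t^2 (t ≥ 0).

infinity

Factoring s from the denominator leaves a polynomial with constant term 1080, so the system is type 1. Treating each term separately:
  • 3: tracked with zero error.
  • 3t: e_ss = 3/K_v with K_v=1/180 → 540.
  • 5t^2: a type-1 system cannot track it, e_ss → ∞.
The unbounded component dominates.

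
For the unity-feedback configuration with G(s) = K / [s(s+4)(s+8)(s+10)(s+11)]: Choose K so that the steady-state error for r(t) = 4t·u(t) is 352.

40

G(s) has one factor of s in the denominator, so the system is type 1.
K_v = lim_{s→0} s·G(s) = K / (4·8·10·11) = (1/3520)·K.
e_ss = 4/K_v = 352 ⇒ K_v = 1/88 ⇒ K = (1/88)/(1/3520) = 40.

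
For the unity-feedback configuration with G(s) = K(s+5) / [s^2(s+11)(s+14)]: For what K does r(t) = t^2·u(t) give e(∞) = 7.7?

The open loop has two poles at the origin → type 2 system.
K_a = lim_{s→0} s^2·G(s) = K·5 / (11·14) = (5/154)·K.
e_ss = 2/K_a = 7.7 ⇒ K_a = 20/77 ⇒ K = (20/77)/(5/154) = 8.

8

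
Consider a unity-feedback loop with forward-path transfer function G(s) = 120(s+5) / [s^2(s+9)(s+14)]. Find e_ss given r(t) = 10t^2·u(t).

The open loop has two poles at the origin → type 2 system.
K_a = lim_{s→0} s^2·G(s) = 120·5 / (9·14) = 100/21.
r(t) = 10t^2 gives R(s) = 20/s^3.
e_ss = 20/K_a = 20/(100/21) = 4.2.

4.2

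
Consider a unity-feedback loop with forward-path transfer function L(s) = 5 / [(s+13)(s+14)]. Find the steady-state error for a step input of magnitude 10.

No free integrators in L(s): this is a type 0 system.
K_p = lim_{s→0} L(s) = 5 / (13·14) = 5/182.
e_ss = 10/(1 + K_p) = 10/(187/182) = 1820/187.

1820/187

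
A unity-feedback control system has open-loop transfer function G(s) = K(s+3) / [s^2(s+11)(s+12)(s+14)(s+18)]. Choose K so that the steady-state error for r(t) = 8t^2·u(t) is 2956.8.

60

Two free integrators in G(s): this is a type 2 system.
K_a = lim_{s→0} s^2·G(s) = K·3 / (11·12·14·18) = (1/11088)·K.
e_ss = 16/K_a = 2956.8 ⇒ K_a = 5/924 ⇒ K = (5/924)/(1/11088) = 60.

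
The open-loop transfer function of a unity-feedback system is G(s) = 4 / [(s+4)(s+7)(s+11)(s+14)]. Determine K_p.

1/1078

The open loop has no poles at the origin → type 0 system.
K_p = lim_{s→0} G(s) = 4 / (4·7·11·14) = 1/1078.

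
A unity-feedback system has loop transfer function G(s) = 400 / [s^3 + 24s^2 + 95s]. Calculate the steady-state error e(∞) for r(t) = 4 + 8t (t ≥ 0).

1.9

Lowest-order denominator term is 95s, so the open loop has 1 pole at the origin → type 1 system. Taking each input component in turn:
  • 4: tracked with zero error.
  • 8t: e_ss = 8/K_v with K_v=80/19 → 1.9.
Total e_ss = 1.9.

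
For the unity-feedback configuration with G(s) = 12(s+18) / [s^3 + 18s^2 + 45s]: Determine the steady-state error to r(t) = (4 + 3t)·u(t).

0.625

The denominator has no term below 45s — 1 pole at s=0, type 1. Taking each input component in turn:
  • 4: tracked with zero error.
  • 3t: e_ss = 3/K_v with K_v=4.8 → 0.625.
Total e_ss = 0.625.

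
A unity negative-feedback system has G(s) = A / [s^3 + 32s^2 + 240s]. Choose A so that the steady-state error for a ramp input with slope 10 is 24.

100

Factoring s from the denominator leaves a polynomial with constant term 240, so the system is type 1.
K_v = lim_{s→0} s·G(s) = A / 240 = (1/240)·A.
e_ss = 10/K_v = 24 ⇒ K_v = 5/12 ⇒ A = (5/12)/(1/240) = 100.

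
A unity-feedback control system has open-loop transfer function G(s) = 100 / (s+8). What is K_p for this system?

12.5

System type = 0 (no poles at s=0).
K_p = lim_{s→0} G(s) = 100 / (8) = 12.5.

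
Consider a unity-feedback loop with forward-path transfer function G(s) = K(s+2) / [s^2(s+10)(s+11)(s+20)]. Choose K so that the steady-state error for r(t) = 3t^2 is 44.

150

The open loop has two poles at the origin → type 2 system.
K_a = lim_{s→0} s^2·G(s) = K·2 / (10·11·20) = (1/1100)·K.
e_ss = 6/K_a = 44 ⇒ K_a = 3/22 ⇒ K = (3/22)/(1/1100) = 150.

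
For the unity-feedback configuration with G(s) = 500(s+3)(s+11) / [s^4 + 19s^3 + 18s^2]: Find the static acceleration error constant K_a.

The denominator has no term below 18s^2 — 2 poles at s=0, type 2.
K_a = lim_{s→0} s^2·G(s) = 500·3·11 / 18 = 2750/3.

2750/3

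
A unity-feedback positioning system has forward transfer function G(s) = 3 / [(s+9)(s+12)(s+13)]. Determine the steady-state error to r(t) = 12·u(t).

5616/469

No free integrators in G(s): this is a type 0 system.
K_p = lim_{s→0} G(s) = 3 / (9·12·13) = 1/468.
e_ss = 12/(1 + K_p) = 12/(469/468) = 5616/469.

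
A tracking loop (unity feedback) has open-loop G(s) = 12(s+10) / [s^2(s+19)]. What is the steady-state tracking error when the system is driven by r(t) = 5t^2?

G(s) has two factors of s in the denominator, so the system is type 2.
K_a = lim_{s→0} s^2·G(s) = 12·10 / (19) = 120/19.
r(t) = 5t^2 gives R(s) = 10/s^3.
e_ss = 10/K_a = 10/(120/19) = 19/12.

19/12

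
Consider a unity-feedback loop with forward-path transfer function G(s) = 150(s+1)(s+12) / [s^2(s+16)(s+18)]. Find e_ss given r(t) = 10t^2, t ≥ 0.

3.2

Two free integrators in G(s): this is a type 2 system.
K_a = lim_{s→0} s^2·G(s) = 150·1·12 / (16·18) = 6.25.
r(t) = 10t^2 gives R(s) = 20/s^3.
e_ss = 20/K_a = 20/6.25 = 3.2.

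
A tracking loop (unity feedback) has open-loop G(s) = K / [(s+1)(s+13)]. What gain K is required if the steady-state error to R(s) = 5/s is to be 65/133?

The open loop has no poles at the origin → type 0 system.
K_p = lim_{s→0} G(s) = K / (1·13) = (1/13)·K.
e_ss = 5/(1 + K_p) = 65/133 ⇒ 1 + (1/13)·K = 133/13 ⇒ K = 120.

120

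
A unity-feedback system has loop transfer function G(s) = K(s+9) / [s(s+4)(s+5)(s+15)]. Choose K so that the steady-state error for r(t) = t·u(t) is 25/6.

The open loop has one pole at the origin → type 1 system.
K_v = lim_{s→0} s·G(s) = K·9 / (4·5·15) = 0.03·K.
e_ss = 1/K_v = 25/6 ⇒ K_v = 0.24 ⇒ K = 0.24/0.03 = 8.

8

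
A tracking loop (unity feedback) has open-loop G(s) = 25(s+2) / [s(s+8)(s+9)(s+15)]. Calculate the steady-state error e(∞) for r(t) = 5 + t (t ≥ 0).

21.6

One free integrator in G(s): this is a type 1 system. Treating each term separately:
  • 5: tracked with zero error.
  • t: e_ss = 1/K_v with K_v=5/108 → 21.6.
Total e_ss = 21.6.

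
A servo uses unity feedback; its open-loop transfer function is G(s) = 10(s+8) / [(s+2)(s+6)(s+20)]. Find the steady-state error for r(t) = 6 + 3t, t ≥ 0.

No free integrators in G(s): this is a type 0 system. Taking each input component in turn:
  • 6: e_ss = 6/(1+K_p) with K_p=1/3 → 4.5.
  • 3t: a type-0 system cannot track it, e_ss → ∞.
The unbounded component dominates.

infinity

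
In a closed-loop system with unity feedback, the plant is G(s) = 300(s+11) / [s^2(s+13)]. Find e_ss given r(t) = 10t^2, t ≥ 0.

13/165

G(s) has two factors of s in the denominator, so the system is type 2.
K_a = lim_{s→0} s^2·G(s) = 300·11 / (13) = 3300/13.
r(t) = 10t^2 gives R(s) = 20/s^3.
e_ss = 20/K_a = 20/(3300/13) = 13/165.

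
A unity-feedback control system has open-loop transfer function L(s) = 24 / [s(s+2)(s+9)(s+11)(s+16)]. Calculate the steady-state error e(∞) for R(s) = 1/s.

0

One free integrator in L(s): this is a type 1 system.
A type-1 system has K_p = ∞, so it tracks a step input with zero steady-state error.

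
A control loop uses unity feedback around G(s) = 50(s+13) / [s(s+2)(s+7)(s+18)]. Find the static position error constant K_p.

K_p = lim_{s→0} G(s); with 1 pole at the origin the limit diverges, so K_p = ∞.

infinity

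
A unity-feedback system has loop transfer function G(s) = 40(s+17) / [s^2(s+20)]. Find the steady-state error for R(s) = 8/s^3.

4/17

The open loop has two poles at the origin → type 2 system.
K_a = lim_{s→0} s^2·G(s) = 40·17 / (20) = 34.
r(t) = 4t^2 gives R(s) = 8/s^3.
e_ss = 8/K_a = 8/34 = 4/17.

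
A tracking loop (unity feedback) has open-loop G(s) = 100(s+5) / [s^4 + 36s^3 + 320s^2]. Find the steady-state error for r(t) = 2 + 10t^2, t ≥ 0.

12.8

Lowest-order denominator term is 320s^2, so the open loop has 2 poles at the origin → type 2 system. Treating each term separately:
  • 2: tracked with zero error.
  • 10t^2: e_ss = 20/K_a with K_a=1.5625 → 12.8.
Total e_ss = 12.8.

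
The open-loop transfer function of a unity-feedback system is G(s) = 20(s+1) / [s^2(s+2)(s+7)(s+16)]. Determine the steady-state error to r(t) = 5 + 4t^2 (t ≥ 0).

The open loop has two poles at the origin → type 2 system. Taking each input component in turn:
  • 5: tracked with zero error.
  • 4t^2: e_ss = 8/K_a with K_a=5/56 → 89.6.
Total e_ss = 89.6.

89.6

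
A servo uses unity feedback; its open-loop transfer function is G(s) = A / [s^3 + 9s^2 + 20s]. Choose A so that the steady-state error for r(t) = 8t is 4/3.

Lowest-order denominator term is 20s, so the open loop has 1 pole at the origin → type 1 system.
K_v = lim_{s→0} s·G(s) = A / 20 = 0.05·A.
e_ss = 8/K_v = 4/3 ⇒ K_v = 6 ⇒ A = 6/0.05 = 120.

120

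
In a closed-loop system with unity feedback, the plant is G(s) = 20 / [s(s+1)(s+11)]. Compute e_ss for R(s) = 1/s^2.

One free integrator in G(s): this is a type 1 system.
K_v = lim_{s→0} s·G(s) = 20 / (1·11) = 20/11.
e_ss = 1/K_v = 1/(20/11) = 0.55.

0.55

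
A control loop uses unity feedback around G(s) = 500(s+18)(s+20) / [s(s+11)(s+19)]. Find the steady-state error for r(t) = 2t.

209/90000

The open loop has one pole at the origin → type 1 system.
K_v = lim_{s→0} s·G(s) = 500·18·20 / (11·19) = 180000/209.
e_ss = 2/K_v = 2/(180000/209) = 209/90000.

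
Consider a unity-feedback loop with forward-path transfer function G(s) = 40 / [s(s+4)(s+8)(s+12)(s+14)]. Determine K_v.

G(s) has one factor of s in the denominator, so the system is type 1.
K_v = lim_{s→0} s·G(s) = 40 / (4·8·12·14) = 5/672.

5/672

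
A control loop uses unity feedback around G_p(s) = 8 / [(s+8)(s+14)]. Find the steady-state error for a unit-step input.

14/15

The open loop has no poles at the origin → type 0 system.
K_p = lim_{s→0} G_p(s) = 8 / (8·14) = 1/14.
e_ss = 1/(1 + K_p) = 1/(15/14) = 14/15.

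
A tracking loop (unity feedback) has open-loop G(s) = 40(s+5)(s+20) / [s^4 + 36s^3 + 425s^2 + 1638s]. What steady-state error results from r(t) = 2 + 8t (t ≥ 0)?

Factoring s from the denominator leaves a polynomial with constant term 1638, so the system is type 1. Treating each term separately:
  • 2: tracked with zero error.
  • 8t: e_ss = 8/K_v with K_v=2000/819 → 3.276.
Total e_ss = 3.276.

3.276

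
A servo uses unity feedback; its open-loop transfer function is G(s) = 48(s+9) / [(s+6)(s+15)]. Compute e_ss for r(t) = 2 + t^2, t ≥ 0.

infinity

No free integrators in G(s): this is a type 0 system. Treating each term separately:
  • 2: e_ss = 2/(1+K_p) with K_p=4.8 → 10/29.
  • t^2: a type-0 system cannot track it, e_ss → ∞.
The unbounded component dominates.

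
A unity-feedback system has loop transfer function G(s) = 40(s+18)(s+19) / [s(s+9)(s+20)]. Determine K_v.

One free integrator in G(s): this is a type 1 system.
K_v = lim_{s→0} s·G(s) = 40·18·19 / (9·20) = 76.

76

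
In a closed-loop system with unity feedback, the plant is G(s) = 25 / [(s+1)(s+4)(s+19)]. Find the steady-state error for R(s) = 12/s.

912/101

G(s) has no factors of s in the denominator, so the system is type 0.
K_p = lim_{s→0} G(s) = 25 / (1·4·19) = 25/76.
e_ss = 12/(1 + K_p) = 12/(101/76) = 912/101.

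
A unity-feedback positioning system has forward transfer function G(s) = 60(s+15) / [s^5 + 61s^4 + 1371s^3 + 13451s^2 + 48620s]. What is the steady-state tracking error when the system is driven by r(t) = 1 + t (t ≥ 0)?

Lowest-order denominator term is 48620s, so the open loop has 1 pole at the origin → type 1 system. Taking each input component in turn:
  • 1: tracked with zero error.
  • t: e_ss = 1/K_v with K_v=45/2431 → 2431/45.
Total e_ss = 2431/45.

2431/45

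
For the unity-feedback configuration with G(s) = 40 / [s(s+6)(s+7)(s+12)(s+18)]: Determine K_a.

0

The open loop has one pole at the origin → type 1 system.
K_a = lim_{s→0} s^2·G(s) = 0 (the extra factor of s kills the finite limit).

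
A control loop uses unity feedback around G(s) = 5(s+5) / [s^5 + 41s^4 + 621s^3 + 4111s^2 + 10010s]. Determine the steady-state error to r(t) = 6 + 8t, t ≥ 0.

Factoring s from the denominator leaves a polynomial with constant term 10010, so the system is type 1. By superposition:
  • 6: tracked with zero error.
  • 8t: e_ss = 8/K_v with K_v=5/2002 → 3203.2.
Total e_ss = 3203.2.

3203.2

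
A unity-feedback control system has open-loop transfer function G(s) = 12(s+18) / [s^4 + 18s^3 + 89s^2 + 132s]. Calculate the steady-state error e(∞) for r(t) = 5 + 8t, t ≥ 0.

44/9

The denominator has no term below 132s — 1 pole at s=0, type 1. Treating each term separately:
  • 5: tracked with zero error.
  • 8t: e_ss = 8/K_v with K_v=18/11 → 44/9.
Total e_ss = 44/9.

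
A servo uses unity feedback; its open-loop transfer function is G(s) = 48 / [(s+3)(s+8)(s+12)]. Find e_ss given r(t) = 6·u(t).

System type = 0 (no poles at s=0).
K_p = lim_{s→0} G(s) = 48 / (3·8·12) = 1/6.
e_ss = 6/(1 + K_p) = 6/(7/6) = 36/7.

36/7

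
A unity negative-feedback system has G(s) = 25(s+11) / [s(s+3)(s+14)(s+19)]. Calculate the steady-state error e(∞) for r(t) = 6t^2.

The open loop has one pole at the origin → type 1 system.
For a type-1 system K_a = 0, so e_ss to a parabolic input is unbounded.

infinity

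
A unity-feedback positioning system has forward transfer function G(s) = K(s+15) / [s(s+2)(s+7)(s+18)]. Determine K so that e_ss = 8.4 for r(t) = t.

The open loop has one pole at the origin → type 1 system.
K_v = lim_{s→0} s·G(s) = K·15 / (2·7·18) = (5/84)·K.
e_ss = 1/K_v = 8.4 ⇒ K_v = 5/42 ⇒ K = (5/42)/(5/84) = 2.

2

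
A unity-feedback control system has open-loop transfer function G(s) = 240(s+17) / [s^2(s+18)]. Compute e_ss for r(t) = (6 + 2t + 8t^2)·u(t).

6/85

The open loop has two poles at the origin → type 2 system. Treating each term separately:
  • 6: tracked with zero error.
  • 2t: tracked with zero error.
  • 8t^2: e_ss = 16/K_a with K_a=680/3 → 6/85.
Total e_ss = 6/85.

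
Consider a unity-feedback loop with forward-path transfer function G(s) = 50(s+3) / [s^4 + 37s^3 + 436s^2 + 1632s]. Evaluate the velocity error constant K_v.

The denominator has no term below 1632s — 1 pole at s=0, type 1.
K_v = lim_{s→0} s·G(s) = 50·3 / 1632 = 25/272.

25/272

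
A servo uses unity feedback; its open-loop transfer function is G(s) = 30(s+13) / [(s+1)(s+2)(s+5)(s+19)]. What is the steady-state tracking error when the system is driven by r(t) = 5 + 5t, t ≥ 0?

The open loop has no poles at the origin → type 0 system. By superposition:
  • 5: e_ss = 5/(1+K_p) with K_p=39/19 → 95/58.
  • 5t: a type-0 system cannot track it, e_ss → ∞.
The unbounded component dominates.

infinity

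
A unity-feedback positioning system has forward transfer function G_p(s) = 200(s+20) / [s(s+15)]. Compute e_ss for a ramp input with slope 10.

0.0375

System type = 1 (one pole at s=0).
K_v = lim_{s→0} s·G_p(s) = 200·20 / (15) = 800/3.
e_ss = 10/K_v = 10/(800/3) = 0.0375.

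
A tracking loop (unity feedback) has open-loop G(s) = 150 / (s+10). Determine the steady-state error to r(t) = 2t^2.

infinity

G(s) has no factors of s in the denominator, so the system is type 0.
K_a = lim_{s→0} s^2·G(s) = 0; the steady-state error to this parabolic input grows without bound.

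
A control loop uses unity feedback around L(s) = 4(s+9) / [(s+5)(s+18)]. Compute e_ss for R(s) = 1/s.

5/7

The open loop has no poles at the origin → type 0 system.
K_p = lim_{s→0} L(s) = 4·9 / (5·18) = 0.4.
e_ss = 1/(1 + K_p) = 1/1.4 = 5/7.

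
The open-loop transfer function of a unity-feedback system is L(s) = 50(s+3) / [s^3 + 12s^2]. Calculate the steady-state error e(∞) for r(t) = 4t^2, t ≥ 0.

Factoring s^2 from the denominator leaves a polynomial with constant term 12, so the system is type 2.
K_a = lim_{s→0} s^2·L(s) = 50·3 / 12 = 12.5.
r(t) = 4t^2 gives R(s) = 8/s^3.
e_ss = 8/K_a = 8/12.5 = 0.64.

0.64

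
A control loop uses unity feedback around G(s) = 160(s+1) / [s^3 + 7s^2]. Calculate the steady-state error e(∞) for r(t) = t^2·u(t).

0.0875

Factoring s^2 from the denominator leaves a polynomial with constant term 7, so the system is type 2.
K_a = lim_{s→0} s^2·G(s) = 160·1 / 7 = 160/7.
r(t) = t^2 gives R(s) = 2/s^3.
e_ss = 2/K_a = 2/(160/7) = 0.0875.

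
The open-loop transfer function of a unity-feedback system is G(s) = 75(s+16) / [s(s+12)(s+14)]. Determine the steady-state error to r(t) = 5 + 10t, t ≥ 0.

G(s) has one factor of s in the denominator, so the system is type 1. Treating each term separately:
  • 5: tracked with zero error.
  • 10t: e_ss = 10/K_v with K_v=50/7 → 1.4.
Total e_ss = 1.4.

1.4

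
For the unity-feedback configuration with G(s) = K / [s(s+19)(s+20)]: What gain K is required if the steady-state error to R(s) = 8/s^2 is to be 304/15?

150

One free integrator in G(s): this is a type 1 system.
K_v = lim_{s→0} s·G(s) = K / (19·20) = (1/380)·K.
e_ss = 8/K_v = 304/15 ⇒ K_v = 15/38 ⇒ K = (15/38)/(1/380) = 150.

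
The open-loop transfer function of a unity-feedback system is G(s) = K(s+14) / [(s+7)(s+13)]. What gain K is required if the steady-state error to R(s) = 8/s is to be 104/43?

The open loop has no poles at the origin → type 0 system.
K_p = lim_{s→0} G(s) = K·14 / (7·13) = (2/13)·K.
e_ss = 8/(1 + K_p) = 104/43 ⇒ 1 + (2/13)·K = 43/13 ⇒ K = 15.

15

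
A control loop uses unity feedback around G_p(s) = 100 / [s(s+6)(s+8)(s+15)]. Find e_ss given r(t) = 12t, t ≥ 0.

G_p(s) has one factor of s in the denominator, so the system is type 1.
K_v = lim_{s→0} s·G_p(s) = 100 / (6·8·15) = 5/36.
e_ss = 12/K_v = 12/(5/36) = 86.4.

86.4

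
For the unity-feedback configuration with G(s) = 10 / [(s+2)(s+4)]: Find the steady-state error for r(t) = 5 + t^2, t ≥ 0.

infinity

No free integrators in G(s): this is a type 0 system. By superposition:
  • 5: e_ss = 5/(1+K_p) with K_p=1.25 → 20/9.
  • t^2: a type-0 system cannot track it, e_ss → ∞.
The unbounded component dominates.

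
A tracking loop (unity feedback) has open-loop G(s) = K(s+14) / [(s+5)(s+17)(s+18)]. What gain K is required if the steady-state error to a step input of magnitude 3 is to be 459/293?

100

System type = 0 (no poles at s=0).
K_p = lim_{s→0} G(s) = K·14 / (5·17·18) = (7/765)·K.
e_ss = 3/(1 + K_p) = 459/293 ⇒ 1 + (7/765)·K = 293/153 ⇒ K = 100.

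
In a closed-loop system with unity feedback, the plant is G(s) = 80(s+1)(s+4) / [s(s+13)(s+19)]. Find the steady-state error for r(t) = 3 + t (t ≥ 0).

247/320

G(s) has one factor of s in the denominator, so the system is type 1. Taking each input component in turn:
  • 3: tracked with zero error.
  • t: e_ss = 1/K_v with K_v=320/247 → 247/320.
Total e_ss = 247/320.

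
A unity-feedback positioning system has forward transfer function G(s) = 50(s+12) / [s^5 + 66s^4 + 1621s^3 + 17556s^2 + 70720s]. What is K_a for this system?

The denominator has no term below 70720s — 1 pole at s=0, type 1.
K_a = lim_{s→0} s^2·G(s) = 0 (the extra factor of s kills the finite limit).

0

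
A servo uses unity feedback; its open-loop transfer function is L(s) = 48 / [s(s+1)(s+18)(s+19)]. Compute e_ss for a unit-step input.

The open loop has one pole at the origin → type 1 system.
K_p = ∞ for a type-1 system; e_ss to a step is zero.

0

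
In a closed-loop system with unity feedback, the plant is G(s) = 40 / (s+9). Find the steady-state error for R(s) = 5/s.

45/49

System type = 0 (no poles at s=0).
K_p = lim_{s→0} G(s) = 40 / (9) = 40/9.
e_ss = 5/(1 + K_p) = 5/(49/9) = 45/49.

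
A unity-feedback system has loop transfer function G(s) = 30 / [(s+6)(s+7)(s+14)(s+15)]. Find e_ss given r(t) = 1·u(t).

294/295

No free integrators in G(s): this is a type 0 system.
K_p = lim_{s→0} G(s) = 30 / (6·7·14·15) = 1/294.
e_ss = 1/(1 + K_p) = 1/(295/294) = 294/295.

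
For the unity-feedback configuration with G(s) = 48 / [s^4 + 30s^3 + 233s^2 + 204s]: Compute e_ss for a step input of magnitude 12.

Lowest-order denominator term is 204s, so the open loop has 1 pole at the origin → type 1 system.
A type-1 system has K_p = ∞, so it tracks a step input with zero steady-state error.

0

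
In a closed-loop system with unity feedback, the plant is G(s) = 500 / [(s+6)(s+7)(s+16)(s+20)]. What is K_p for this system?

The open loop has no poles at the origin → type 0 system.
K_p = lim_{s→0} G(s) = 500 / (6·7·16·20) = 25/672.

25/672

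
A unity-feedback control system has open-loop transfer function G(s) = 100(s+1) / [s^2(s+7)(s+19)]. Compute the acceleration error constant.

Two free integrators in G(s): this is a type 2 system.
K_a = lim_{s→0} s^2·G(s) = 100·1 / (7·19) = 100/133.

100/133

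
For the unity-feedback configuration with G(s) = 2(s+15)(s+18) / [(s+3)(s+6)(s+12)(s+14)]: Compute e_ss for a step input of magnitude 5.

G(s) has no factors of s in the denominator, so the system is type 0.
K_p = lim_{s→0} G(s) = 2·15·18 / (3·6·12·14) = 5/28.
e_ss = 5/(1 + K_p) = 5/(33/28) = 140/33.

140/33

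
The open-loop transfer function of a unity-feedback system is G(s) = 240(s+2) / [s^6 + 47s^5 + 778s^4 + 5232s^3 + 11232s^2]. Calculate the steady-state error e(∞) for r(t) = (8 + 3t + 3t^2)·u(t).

Lowest-order denominator term is 11232s^2, so the open loop has 2 poles at the origin → type 2 system. By superposition:
  • 8: tracked with zero error.
  • 3t: tracked with zero error.
  • 3t^2: e_ss = 6/K_a with K_a=5/117 → 140.4.
Total e_ss = 140.4.

140.4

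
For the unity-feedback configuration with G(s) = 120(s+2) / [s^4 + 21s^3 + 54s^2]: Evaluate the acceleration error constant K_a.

40/9

Factoring s^2 from the denominator leaves a polynomial with constant term 54, so the system is type 2.
K_a = lim_{s→0} s^2·G(s) = 120·2 / 54 = 40/9.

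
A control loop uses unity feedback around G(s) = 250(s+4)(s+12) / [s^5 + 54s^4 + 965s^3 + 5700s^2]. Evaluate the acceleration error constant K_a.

Lowest-order denominator term is 5700s^2, so the open loop has 2 poles at the origin → type 2 system.
K_a = lim_{s→0} s^2·G(s) = 250·4·12 / 5700 = 40/19.

40/19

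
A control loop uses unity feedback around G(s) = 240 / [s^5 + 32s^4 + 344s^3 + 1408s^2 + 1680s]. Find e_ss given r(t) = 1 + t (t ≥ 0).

7

Factoring s from the denominator leaves a polynomial with constant term 1680, so the system is type 1. Treating each term separately:
  • 1: tracked with zero error.
  • t: e_ss = 1/K_v with K_v=1/7 → 7.
Total e_ss = 7.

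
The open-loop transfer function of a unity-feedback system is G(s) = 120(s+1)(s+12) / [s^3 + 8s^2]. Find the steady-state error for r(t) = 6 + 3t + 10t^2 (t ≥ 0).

The denominator has no term below 8s^2 — 2 poles at s=0, type 2. By superposition:
  • 6: tracked with zero error.
  • 3t: tracked with zero error.
  • 10t^2: e_ss = 20/K_a with K_a=180 → 1/9.
Total e_ss = 1/9.

1/9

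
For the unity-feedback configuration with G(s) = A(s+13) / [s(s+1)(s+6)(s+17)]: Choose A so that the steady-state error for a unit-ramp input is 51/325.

One free integrator in G(s): this is a type 1 system.
K_v = lim_{s→0} s·G(s) = A·13 / (1·6·17) = (13/102)·A.
e_ss = 1/K_v = 51/325 ⇒ K_v = 325/51 ⇒ A = (325/51)/(13/102) = 50.

50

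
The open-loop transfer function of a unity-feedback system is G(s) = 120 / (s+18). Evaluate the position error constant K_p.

20/3

G(s) has no factors of s in the denominator, so the system is type 0.
K_p = lim_{s→0} G(s) = 120 / (18) = 20/3.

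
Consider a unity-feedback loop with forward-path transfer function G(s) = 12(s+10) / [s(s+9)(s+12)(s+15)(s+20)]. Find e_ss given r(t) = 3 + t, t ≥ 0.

The open loop has one pole at the origin → type 1 system. Taking each input component in turn:
  • 3: tracked with zero error.
  • t: e_ss = 1/K_v with K_v=1/270 → 270.
Total e_ss = 270.

270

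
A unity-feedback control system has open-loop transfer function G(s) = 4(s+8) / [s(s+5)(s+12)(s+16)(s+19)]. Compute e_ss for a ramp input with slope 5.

2850

System type = 1 (one pole at s=0).
K_v = lim_{s→0} s·G(s) = 4·8 / (5·12·16·19) = 1/570.
e_ss = 5/K_v = 5/(1/570) = 2850.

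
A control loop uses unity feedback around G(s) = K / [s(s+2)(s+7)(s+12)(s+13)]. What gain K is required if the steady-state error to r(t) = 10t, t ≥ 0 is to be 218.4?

The open loop has one pole at the origin → type 1 system.
K_v = lim_{s→0} s·G(s) = K / (2·7·12·13) = (1/2184)·K.
e_ss = 10/K_v = 218.4 ⇒ K_v = 25/546 ⇒ K = (25/546)/(1/2184) = 100.

100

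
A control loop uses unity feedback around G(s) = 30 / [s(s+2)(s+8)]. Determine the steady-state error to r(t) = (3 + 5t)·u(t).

8/3

G(s) has one factor of s in the denominator, so the system is type 1. Taking each input component in turn:
  • 3: tracked with zero error.
  • 5t: e_ss = 5/K_v with K_v=1.875 → 8/3.
Total e_ss = 8/3.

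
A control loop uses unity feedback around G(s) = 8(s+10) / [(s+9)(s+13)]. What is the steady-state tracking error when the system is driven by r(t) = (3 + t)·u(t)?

infinity

The open loop has no poles at the origin → type 0 system. Treating each term separately:
  • 3: e_ss = 3/(1+K_p) with K_p=80/117 → 351/197.
  • t: a type-0 system cannot track it, e_ss → ∞.
The unbounded component dominates.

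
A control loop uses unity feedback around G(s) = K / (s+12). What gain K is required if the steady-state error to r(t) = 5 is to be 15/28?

100

System type = 0 (no poles at s=0).
K_p = lim_{s→0} G(s) = K / (12) = (1/12)·K.
e_ss = 5/(1 + K_p) = 15/28 ⇒ 1 + (1/12)·K = 28/3 ⇒ K = 100.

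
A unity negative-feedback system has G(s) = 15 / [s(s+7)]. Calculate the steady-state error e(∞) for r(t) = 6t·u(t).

System type = 1 (one pole at s=0).
K_v = lim_{s→0} s·G(s) = 15 / (7) = 15/7.
e_ss = 6/K_v = 6/(15/7) = 2.8.

2.8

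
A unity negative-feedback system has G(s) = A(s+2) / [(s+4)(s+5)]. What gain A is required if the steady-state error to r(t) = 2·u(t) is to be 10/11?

12

G(s) has no factors of s in the denominator, so the system is type 0.
K_p = lim_{s→0} G(s) = A·2 / (4·5) = 0.1·A.
e_ss = 2/(1 + K_p) = 10/11 ⇒ 1 + 0.1·A = 2.2 ⇒ A = 12.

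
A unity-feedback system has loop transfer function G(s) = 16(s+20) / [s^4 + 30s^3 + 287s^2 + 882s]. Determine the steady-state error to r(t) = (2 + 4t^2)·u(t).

The denominator has no term below 882s — 1 pole at s=0, type 1. Taking each input component in turn:
  • 2: tracked with zero error.
  • 4t^2: a type-1 system cannot track it, e_ss → ∞.
The unbounded component dominates.

infinity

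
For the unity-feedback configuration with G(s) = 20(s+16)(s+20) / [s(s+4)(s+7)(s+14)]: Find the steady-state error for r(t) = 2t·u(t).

The open loop has one pole at the origin → type 1 system.
K_v = lim_{s→0} s·G(s) = 20·16·20 / (4·7·14) = 800/49.
e_ss = 2/K_v = 2/(800/49) = 0.1225.

0.1225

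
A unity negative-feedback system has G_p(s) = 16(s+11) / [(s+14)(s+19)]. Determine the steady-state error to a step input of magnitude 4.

System type = 0 (no poles at s=0).
K_p = lim_{s→0} G_p(s) = 16·11 / (14·19) = 88/133.
e_ss = 4/(1 + K_p) = 4/(221/133) = 532/221.

532/221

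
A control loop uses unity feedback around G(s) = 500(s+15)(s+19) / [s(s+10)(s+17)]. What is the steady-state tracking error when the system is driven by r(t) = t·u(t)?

System type = 1 (one pole at s=0).
K_v = lim_{s→0} s·G(s) = 500·15·19 / (10·17) = 14250/17.
e_ss = 1/K_v = 1/(14250/17) = 17/14250.

17/14250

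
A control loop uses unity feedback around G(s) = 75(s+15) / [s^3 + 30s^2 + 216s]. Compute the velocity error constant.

125/24

Lowest-order denominator term is 216s, so the open loop has 1 pole at the origin → type 1 system.
K_v = lim_{s→0} s·G(s) = 75·15 / 216 = 125/24.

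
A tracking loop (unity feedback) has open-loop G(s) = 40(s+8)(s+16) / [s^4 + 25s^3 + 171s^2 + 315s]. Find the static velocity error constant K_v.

The denominator has no term below 315s — 1 pole at s=0, type 1.
K_v = lim_{s→0} s·G(s) = 40·8·16 / 315 = 1024/63.

1024/63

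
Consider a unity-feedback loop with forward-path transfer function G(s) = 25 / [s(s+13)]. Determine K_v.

25/13

The open loop has one pole at the origin → type 1 system.
K_v = lim_{s→0} s·G(s) = 25 / (13) = 25/13.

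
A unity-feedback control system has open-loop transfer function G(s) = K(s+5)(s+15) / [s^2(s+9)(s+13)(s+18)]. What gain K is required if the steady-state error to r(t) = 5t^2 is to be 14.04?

G(s) has two factors of s in the denominator, so the system is type 2.
K_a = lim_{s→0} s^2·G(s) = K·5·15 / (9·13·18) = (25/702)·K.
e_ss = 10/K_a = 14.04 ⇒ K_a = 250/351 ⇒ K = (250/351)/(25/702) = 20.

20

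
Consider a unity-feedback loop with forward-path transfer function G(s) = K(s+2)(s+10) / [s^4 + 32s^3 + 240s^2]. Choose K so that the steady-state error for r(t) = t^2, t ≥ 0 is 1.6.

15

The denominator has no term below 240s^2 — 2 poles at s=0, type 2.
K_a = lim_{s→0} s^2·G(s) = K·2·10 / 240 = (1/12)·K.
e_ss = 2/K_a = 1.6 ⇒ K_a = 1.25 ⇒ K = 1.25/(1/12) = 15.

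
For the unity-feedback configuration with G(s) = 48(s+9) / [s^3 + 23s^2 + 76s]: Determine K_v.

The denominator has no term below 76s — 1 pole at s=0, type 1.
K_v = lim_{s→0} s·G(s) = 48·9 / 76 = 108/19.

108/19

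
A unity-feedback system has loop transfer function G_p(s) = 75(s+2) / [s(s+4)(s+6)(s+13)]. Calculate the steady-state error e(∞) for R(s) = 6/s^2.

12.48

One free integrator in G_p(s): this is a type 1 system.
K_v = lim_{s→0} s·G_p(s) = 75·2 / (4·6·13) = 25/52.
e_ss = 6/K_v = 6/(25/52) = 12.48.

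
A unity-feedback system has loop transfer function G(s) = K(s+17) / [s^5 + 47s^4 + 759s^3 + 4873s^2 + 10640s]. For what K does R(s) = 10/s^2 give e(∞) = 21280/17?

5

Factoring s from the denominator leaves a polynomial with constant term 10640, so the system is type 1.
K_v = lim_{s→0} s·G(s) = K·17 / 10640 = (17/10640)·K.
e_ss = 10/K_v = 21280/17 ⇒ K_v = 17/2128 ⇒ K = (17/2128)/(17/10640) = 5.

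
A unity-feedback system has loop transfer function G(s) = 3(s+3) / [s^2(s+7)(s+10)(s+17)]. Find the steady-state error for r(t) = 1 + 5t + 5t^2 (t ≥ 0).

The open loop has two poles at the origin → type 2 system. By superposition:
  • 1: tracked with zero error.
  • 5t: tracked with zero error.
  • 5t^2: e_ss = 10/K_a with K_a=9/1190 → 11900/9.
Total e_ss = 11900/9.

11900/9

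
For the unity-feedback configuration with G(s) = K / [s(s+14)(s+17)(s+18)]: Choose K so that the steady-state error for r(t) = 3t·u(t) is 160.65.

One free integrator in G(s): this is a type 1 system.
K_v = lim_{s→0} s·G(s) = K / (14·17·18) = (1/4284)·K.
e_ss = 3/K_v = 160.65 ⇒ K_v = 20/1071 ⇒ K = (20/1071)/(1/4284) = 80.

80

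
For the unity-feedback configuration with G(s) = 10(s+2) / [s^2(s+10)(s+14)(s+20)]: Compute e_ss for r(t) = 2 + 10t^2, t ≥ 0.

2800

System type = 2 (two poles at s=0). By superposition:
  • 2: tracked with zero error.
  • 10t^2: e_ss = 20/K_a with K_a=1/140 → 2800.
Total e_ss = 2800.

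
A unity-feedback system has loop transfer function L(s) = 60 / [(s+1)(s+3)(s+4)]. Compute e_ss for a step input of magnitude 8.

4/3

The open loop has no poles at the origin → type 0 system.
K_p = lim_{s→0} L(s) = 60 / (1·3·4) = 5.
e_ss = 8/(1 + K_p) = 8/6 = 4/3.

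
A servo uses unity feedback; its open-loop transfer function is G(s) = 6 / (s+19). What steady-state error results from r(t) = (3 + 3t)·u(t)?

infinity

No free integrators in G(s): this is a type 0 system. Taking each input component in turn:
  • 3: e_ss = 3/(1+K_p) with K_p=6/19 → 2.28.
  • 3t: a type-0 system cannot track it, e_ss → ∞.
The unbounded component dominates.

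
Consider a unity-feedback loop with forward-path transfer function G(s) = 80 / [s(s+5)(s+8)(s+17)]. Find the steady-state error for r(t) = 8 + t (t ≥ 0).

One free integrator in G(s): this is a type 1 system. By superposition:
  • 8: tracked with zero error.
  • t: e_ss = 1/K_v with K_v=2/17 → 8.5.
Total e_ss = 8.5.

8.5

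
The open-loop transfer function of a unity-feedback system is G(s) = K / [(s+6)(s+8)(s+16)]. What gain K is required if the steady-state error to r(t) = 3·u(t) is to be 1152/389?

G(s) has no factors of s in the denominator, so the system is type 0.
K_p = lim_{s→0} G(s) = K / (6·8·16) = (1/768)·K.
e_ss = 3/(1 + K_p) = 1152/389 ⇒ 1 + (1/768)·K = 389/384 ⇒ K = 10.

10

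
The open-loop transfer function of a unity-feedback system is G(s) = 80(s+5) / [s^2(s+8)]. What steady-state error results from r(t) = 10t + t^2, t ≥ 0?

The open loop has two poles at the origin → type 2 system. Taking each input component in turn:
  • 10t: tracked with zero error.
  • t^2: e_ss = 2/K_a with K_a=50 → 0.04.
Total e_ss = 0.04.

0.04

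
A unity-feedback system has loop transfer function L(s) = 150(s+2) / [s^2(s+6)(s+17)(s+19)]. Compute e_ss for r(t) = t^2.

L(s) has two factors of s in the denominator, so the system is type 2.
K_a = lim_{s→0} s^2·L(s) = 150·2 / (6·17·19) = 50/323.
r(t) = t^2 gives R(s) = 2/s^3.
e_ss = 2/K_a = 2/(50/323) = 12.92.

12.92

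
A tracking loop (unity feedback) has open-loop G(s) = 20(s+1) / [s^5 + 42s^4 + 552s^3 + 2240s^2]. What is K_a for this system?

The denominator has no term below 2240s^2 — 2 poles at s=0, type 2.
K_a = lim_{s→0} s^2·G(s) = 20·1 / 2240 = 1/112.

1/112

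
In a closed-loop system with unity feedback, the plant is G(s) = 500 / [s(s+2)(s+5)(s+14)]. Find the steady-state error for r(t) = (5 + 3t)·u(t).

0.84

One free integrator in G(s): this is a type 1 system. Taking each input component in turn:
  • 5: tracked with zero error.
  • 3t: e_ss = 3/K_v with K_v=25/7 → 0.84.
Total e_ss = 0.84.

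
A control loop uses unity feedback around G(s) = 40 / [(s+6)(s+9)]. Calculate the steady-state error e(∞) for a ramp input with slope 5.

No free integrators in G(s): this is a type 0 system.
K_v = lim_{s→0} s·G(s) = 0; the steady-state error to this ramp input grows without bound.

infinity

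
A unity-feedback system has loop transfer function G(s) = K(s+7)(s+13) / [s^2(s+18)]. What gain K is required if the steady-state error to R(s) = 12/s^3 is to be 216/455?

5

Two free integrators in G(s): this is a type 2 system.
K_a = lim_{s→0} s^2·G(s) = K·7·13 / (18) = (91/18)·K.
e_ss = 12/K_a = 216/455 ⇒ K_a = 455/18 ⇒ K = (455/18)/(91/18) = 5.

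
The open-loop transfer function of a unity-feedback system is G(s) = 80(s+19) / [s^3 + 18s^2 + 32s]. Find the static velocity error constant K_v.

Lowest-order denominator term is 32s, so the open loop has 1 pole at the origin → type 1 system.
K_v = lim_{s→0} s·G(s) = 80·19 / 32 = 47.5.

47.5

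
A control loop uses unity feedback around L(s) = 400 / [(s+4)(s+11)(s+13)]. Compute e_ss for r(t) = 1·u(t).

L(s) has no factors of s in the denominator, so the system is type 0.
K_p = lim_{s→0} L(s) = 400 / (4·11·13) = 100/143.
e_ss = 1/(1 + K_p) = 1/(243/143) = 143/243.

143/243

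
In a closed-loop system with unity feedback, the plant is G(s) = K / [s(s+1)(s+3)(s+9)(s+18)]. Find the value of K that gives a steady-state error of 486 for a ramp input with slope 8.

G(s) has one factor of s in the denominator, so the system is type 1.
K_v = lim_{s→0} s·G(s) = K / (1·3·9·18) = (1/486)·K.
e_ss = 8/K_v = 486 ⇒ K_v = 4/243 ⇒ K = (4/243)/(1/486) = 8.

8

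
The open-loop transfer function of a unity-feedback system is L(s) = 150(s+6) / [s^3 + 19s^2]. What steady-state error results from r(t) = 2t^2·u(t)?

The denominator has no term below 19s^2 — 2 poles at s=0, type 2.
K_a = lim_{s→0} s^2·L(s) = 150·6 / 19 = 900/19.
r(t) = 2t^2 gives R(s) = 4/s^3.
e_ss = 4/K_a = 4/(900/19) = 19/225.

19/225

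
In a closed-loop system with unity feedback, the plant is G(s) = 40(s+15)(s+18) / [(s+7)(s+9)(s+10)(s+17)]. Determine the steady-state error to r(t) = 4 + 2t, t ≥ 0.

infinity

G(s) has no factors of s in the denominator, so the system is type 0. By superposition:
  • 4: e_ss = 4/(1+K_p) with K_p=120/119 → 476/239.
  • 2t: a type-0 system cannot track it, e_ss → ∞.
The unbounded component dominates.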